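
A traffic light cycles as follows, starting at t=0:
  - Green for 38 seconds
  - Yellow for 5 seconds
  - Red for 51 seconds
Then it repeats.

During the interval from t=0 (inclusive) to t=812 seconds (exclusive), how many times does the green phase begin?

Answer: 9

Derivation:
Cycle = 38+5+51 = 94s
green phase starts at t = k*94 + 0 for k=0,1,2,...
Need k*94+0 < 812 → k < 8.638
k ∈ {0, ..., 8} → 9 starts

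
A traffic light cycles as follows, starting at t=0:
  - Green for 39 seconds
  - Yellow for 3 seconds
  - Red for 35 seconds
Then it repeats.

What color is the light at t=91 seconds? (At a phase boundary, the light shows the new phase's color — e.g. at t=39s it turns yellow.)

Cycle length = 39 + 3 + 35 = 77s
t = 91, phase_t = 91 mod 77 = 14
14 < 39 (green end) → GREEN

Answer: green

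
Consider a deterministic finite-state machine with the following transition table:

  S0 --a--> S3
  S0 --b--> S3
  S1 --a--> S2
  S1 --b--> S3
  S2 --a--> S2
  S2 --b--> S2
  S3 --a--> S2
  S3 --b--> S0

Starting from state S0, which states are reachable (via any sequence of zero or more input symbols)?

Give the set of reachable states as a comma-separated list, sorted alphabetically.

BFS from S0:
  visit S0: S0--a-->S3 (new), S0--b-->S3 (seen)
  visit S3: S3--a-->S2 (new), S3--b-->S0 (seen)
  visit S2: S2--a-->S2 (seen), S2--b-->S2 (seen)

Answer: S0, S2, S3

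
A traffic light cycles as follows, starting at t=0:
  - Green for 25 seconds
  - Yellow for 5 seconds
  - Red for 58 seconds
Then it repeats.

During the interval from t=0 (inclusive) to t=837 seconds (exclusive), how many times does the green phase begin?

Cycle = 25+5+58 = 88s
green phase starts at t = k*88 + 0 for k=0,1,2,...
Need k*88+0 < 837 → k < 9.511
k ∈ {0, ..., 9} → 10 starts

Answer: 10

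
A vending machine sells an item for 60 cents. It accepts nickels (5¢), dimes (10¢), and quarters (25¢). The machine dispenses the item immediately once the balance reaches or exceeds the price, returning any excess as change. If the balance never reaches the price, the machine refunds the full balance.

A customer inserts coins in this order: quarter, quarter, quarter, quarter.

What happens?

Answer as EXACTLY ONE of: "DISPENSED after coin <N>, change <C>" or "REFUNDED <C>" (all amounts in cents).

Answer: DISPENSED after coin 3, change 15

Derivation:
Price: 60¢
Coin 1 (quarter, 25¢): balance = 25¢
Coin 2 (quarter, 25¢): balance = 50¢
Coin 3 (quarter, 25¢): balance = 75¢
  → balance >= price → DISPENSE, change = 75 - 60 = 15¢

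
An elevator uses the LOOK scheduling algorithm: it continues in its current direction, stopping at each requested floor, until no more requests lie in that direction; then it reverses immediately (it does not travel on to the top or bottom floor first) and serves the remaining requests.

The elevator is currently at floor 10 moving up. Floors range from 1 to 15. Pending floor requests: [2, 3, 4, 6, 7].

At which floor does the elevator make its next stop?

Current floor: 10, direction: up
Requests above: []
Requests below: [2, 3, 4, 6, 7]
Moving up but no requests above → reverse; nearest below is max([2, 3, 4, 6, 7]) = 7

Answer: 7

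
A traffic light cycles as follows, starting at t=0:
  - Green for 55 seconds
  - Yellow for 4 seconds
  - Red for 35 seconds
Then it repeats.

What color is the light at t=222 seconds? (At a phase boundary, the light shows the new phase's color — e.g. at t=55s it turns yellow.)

Cycle length = 55 + 4 + 35 = 94s
t = 222, phase_t = 222 mod 94 = 34
34 < 55 (green end) → GREEN

Answer: green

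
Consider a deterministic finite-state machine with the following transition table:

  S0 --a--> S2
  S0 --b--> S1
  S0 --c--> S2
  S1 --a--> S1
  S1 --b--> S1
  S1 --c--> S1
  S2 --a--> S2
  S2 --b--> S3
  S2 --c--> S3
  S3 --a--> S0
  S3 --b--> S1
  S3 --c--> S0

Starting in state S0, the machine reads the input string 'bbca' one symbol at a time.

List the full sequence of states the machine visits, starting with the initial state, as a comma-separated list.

Answer: S0, S1, S1, S1, S1

Derivation:
Start: S0
  read 'b': S0 --b--> S1
  read 'b': S1 --b--> S1
  read 'c': S1 --c--> S1
  read 'a': S1 --a--> S1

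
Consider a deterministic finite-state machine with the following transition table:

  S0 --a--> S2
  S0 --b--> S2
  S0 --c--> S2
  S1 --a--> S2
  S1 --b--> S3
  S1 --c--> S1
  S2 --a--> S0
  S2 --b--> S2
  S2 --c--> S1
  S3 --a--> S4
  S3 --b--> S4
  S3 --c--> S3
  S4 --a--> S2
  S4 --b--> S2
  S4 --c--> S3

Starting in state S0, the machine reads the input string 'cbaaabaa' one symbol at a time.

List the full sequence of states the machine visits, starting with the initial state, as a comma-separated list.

Answer: S0, S2, S2, S0, S2, S0, S2, S0, S2

Derivation:
Start: S0
  read 'c': S0 --c--> S2
  read 'b': S2 --b--> S2
  read 'a': S2 --a--> S0
  read 'a': S0 --a--> S2
  read 'a': S2 --a--> S0
  read 'b': S0 --b--> S2
  read 'a': S2 --a--> S0
  read 'a': S0 --a--> S2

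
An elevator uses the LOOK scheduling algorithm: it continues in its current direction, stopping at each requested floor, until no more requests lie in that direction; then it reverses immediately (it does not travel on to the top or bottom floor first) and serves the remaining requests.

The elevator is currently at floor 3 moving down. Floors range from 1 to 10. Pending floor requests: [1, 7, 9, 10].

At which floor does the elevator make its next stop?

Answer: 1

Derivation:
Current floor: 3, direction: down
Requests above: [7, 9, 10]
Requests below: [1]
Moving down and requests lie below → nearest below is max([1]) = 1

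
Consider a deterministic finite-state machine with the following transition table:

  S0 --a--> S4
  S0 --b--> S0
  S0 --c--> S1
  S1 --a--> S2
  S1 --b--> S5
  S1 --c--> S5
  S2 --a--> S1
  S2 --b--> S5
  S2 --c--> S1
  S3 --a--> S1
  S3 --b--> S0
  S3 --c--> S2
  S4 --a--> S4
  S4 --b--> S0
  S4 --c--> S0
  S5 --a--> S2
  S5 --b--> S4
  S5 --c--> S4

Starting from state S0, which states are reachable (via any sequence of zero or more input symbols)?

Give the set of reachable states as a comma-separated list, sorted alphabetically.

BFS from S0:
  visit S0: S0--a-->S4 (new), S0--b-->S0 (seen), S0--c-->S1 (new)
  visit S4: S4--a-->S4 (seen), S4--b-->S0 (seen), S4--c-->S0 (seen)
  visit S1: S1--a-->S2 (new), S1--b-->S5 (new), S1--c-->S5 (seen)
  visit S2: S2--a-->S1 (seen), S2--b-->S5 (seen), S2--c-->S1 (seen)
  visit S5: S5--a-->S2 (seen), S5--b-->S4 (seen), S5--c-->S4 (seen)

Answer: S0, S1, S2, S4, S5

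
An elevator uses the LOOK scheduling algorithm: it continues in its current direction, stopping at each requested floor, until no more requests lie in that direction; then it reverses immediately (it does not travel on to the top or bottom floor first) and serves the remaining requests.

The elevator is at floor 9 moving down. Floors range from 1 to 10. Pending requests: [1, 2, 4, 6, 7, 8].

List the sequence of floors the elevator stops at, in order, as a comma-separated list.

Answer: 8, 7, 6, 4, 2, 1

Derivation:
Current: 9, moving DOWN
Serve below first (descending): [8, 7, 6, 4, 2, 1]
Then reverse, serve above (ascending): []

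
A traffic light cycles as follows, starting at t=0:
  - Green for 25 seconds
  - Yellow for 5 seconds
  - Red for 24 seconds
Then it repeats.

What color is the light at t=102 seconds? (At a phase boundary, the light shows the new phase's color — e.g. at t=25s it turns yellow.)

Cycle length = 25 + 5 + 24 = 54s
t = 102, phase_t = 102 mod 54 = 48
48 >= 30 → RED

Answer: red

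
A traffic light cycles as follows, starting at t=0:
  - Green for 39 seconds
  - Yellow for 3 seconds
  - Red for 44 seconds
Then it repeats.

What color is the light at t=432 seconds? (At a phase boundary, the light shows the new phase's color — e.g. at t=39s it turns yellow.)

Cycle length = 39 + 3 + 44 = 86s
t = 432, phase_t = 432 mod 86 = 2
2 < 39 (green end) → GREEN

Answer: green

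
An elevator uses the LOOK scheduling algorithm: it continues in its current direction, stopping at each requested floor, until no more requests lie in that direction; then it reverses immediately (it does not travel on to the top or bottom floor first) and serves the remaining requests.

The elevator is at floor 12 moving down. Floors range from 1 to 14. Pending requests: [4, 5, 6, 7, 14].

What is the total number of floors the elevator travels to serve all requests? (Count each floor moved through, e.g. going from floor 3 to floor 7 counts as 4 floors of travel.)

Start at floor 12 moving down, LOOK stop order: [7, 6, 5, 4, 14]
  12 → 7: |7-12| = 5, total = 5
  7 → 6: |6-7| = 1, total = 6
  6 → 5: |5-6| = 1, total = 7
  5 → 4: |4-5| = 1, total = 8
  4 → 14: |14-4| = 10, total = 18

Answer: 18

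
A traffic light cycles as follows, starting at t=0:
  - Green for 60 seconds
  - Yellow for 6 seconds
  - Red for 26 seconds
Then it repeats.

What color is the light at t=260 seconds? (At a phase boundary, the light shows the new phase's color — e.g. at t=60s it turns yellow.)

Cycle length = 60 + 6 + 26 = 92s
t = 260, phase_t = 260 mod 92 = 76
76 >= 66 → RED

Answer: red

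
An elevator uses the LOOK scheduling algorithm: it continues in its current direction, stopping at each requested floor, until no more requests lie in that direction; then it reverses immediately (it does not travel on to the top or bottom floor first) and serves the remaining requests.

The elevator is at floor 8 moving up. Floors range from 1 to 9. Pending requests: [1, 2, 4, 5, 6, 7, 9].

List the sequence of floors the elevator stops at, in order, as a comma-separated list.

Answer: 9, 7, 6, 5, 4, 2, 1

Derivation:
Current: 8, moving UP
Serve above first (ascending): [9]
Then reverse, serve below (descending): [7, 6, 5, 4, 2, 1]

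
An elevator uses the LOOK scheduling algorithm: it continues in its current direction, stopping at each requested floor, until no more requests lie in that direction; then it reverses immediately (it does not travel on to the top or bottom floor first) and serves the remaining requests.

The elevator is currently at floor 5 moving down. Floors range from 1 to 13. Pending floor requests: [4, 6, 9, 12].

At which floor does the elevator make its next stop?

Answer: 4

Derivation:
Current floor: 5, direction: down
Requests above: [6, 9, 12]
Requests below: [4]
Moving down and requests lie below → nearest below is max([4]) = 4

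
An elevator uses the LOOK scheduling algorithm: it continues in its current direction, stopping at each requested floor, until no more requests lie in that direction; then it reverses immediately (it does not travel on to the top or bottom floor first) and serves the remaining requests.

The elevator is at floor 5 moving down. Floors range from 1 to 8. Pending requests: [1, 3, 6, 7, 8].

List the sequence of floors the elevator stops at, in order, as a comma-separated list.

Answer: 3, 1, 6, 7, 8

Derivation:
Current: 5, moving DOWN
Serve below first (descending): [3, 1]
Then reverse, serve above (ascending): [6, 7, 8]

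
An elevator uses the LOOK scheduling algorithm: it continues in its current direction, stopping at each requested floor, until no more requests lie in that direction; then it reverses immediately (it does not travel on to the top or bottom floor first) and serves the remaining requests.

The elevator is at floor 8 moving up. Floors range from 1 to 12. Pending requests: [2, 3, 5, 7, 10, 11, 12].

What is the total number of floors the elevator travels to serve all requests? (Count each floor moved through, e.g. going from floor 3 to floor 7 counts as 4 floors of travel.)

Start at floor 8 moving up, LOOK stop order: [10, 11, 12, 7, 5, 3, 2]
  8 → 10: |10-8| = 2, total = 2
  10 → 11: |11-10| = 1, total = 3
  11 → 12: |12-11| = 1, total = 4
  12 → 7: |7-12| = 5, total = 9
  7 → 5: |5-7| = 2, total = 11
  5 → 3: |3-5| = 2, total = 13
  3 → 2: |2-3| = 1, total = 14

Answer: 14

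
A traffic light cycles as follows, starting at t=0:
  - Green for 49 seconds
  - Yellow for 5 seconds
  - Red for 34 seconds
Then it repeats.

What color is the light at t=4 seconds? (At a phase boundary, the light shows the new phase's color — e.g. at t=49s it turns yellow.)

Cycle length = 49 + 5 + 34 = 88s
t = 4, phase_t = 4 mod 88 = 4
4 < 49 (green end) → GREEN

Answer: green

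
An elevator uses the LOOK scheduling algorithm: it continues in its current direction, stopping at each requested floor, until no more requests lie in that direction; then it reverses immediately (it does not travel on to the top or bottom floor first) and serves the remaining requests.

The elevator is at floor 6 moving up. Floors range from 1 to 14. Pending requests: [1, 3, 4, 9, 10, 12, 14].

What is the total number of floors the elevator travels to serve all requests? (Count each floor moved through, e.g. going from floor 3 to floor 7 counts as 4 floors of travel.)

Answer: 21

Derivation:
Start at floor 6 moving up, LOOK stop order: [9, 10, 12, 14, 4, 3, 1]
  6 → 9: |9-6| = 3, total = 3
  9 → 10: |10-9| = 1, total = 4
  10 → 12: |12-10| = 2, total = 6
  12 → 14: |14-12| = 2, total = 8
  14 → 4: |4-14| = 10, total = 18
  4 → 3: |3-4| = 1, total = 19
  3 → 1: |1-3| = 2, total = 21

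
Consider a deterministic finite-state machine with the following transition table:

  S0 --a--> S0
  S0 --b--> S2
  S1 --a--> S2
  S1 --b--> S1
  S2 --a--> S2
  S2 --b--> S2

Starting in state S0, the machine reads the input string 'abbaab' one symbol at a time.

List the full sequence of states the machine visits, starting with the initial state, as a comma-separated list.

Start: S0
  read 'a': S0 --a--> S0
  read 'b': S0 --b--> S2
  read 'b': S2 --b--> S2
  read 'a': S2 --a--> S2
  read 'a': S2 --a--> S2
  read 'b': S2 --b--> S2

Answer: S0, S0, S2, S2, S2, S2, S2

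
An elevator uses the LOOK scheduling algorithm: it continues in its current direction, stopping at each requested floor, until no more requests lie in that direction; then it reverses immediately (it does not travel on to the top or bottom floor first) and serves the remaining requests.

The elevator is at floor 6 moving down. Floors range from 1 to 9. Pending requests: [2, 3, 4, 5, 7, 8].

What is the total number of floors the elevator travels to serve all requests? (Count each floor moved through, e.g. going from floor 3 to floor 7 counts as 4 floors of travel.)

Answer: 10

Derivation:
Start at floor 6 moving down, LOOK stop order: [5, 4, 3, 2, 7, 8]
  6 → 5: |5-6| = 1, total = 1
  5 → 4: |4-5| = 1, total = 2
  4 → 3: |3-4| = 1, total = 3
  3 → 2: |2-3| = 1, total = 4
  2 → 7: |7-2| = 5, total = 9
  7 → 8: |8-7| = 1, total = 10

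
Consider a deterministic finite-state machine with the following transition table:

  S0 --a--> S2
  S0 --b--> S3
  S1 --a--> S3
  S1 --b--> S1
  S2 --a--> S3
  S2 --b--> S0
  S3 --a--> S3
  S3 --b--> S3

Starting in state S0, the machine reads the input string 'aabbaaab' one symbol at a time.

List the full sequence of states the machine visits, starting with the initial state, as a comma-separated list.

Answer: S0, S2, S3, S3, S3, S3, S3, S3, S3

Derivation:
Start: S0
  read 'a': S0 --a--> S2
  read 'a': S2 --a--> S3
  read 'b': S3 --b--> S3
  read 'b': S3 --b--> S3
  read 'a': S3 --a--> S3
  read 'a': S3 --a--> S3
  read 'a': S3 --a--> S3
  read 'b': S3 --b--> S3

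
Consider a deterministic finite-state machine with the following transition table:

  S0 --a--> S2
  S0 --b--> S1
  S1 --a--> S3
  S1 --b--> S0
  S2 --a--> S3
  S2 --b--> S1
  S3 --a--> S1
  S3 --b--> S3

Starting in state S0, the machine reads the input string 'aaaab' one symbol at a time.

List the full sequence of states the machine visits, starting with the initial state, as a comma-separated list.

Answer: S0, S2, S3, S1, S3, S3

Derivation:
Start: S0
  read 'a': S0 --a--> S2
  read 'a': S2 --a--> S3
  read 'a': S3 --a--> S1
  read 'a': S1 --a--> S3
  read 'b': S3 --b--> S3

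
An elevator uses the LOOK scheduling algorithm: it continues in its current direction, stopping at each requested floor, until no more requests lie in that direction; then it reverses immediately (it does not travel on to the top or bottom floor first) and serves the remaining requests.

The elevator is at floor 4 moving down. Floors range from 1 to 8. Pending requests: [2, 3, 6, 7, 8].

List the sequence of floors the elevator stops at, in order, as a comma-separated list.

Answer: 3, 2, 6, 7, 8

Derivation:
Current: 4, moving DOWN
Serve below first (descending): [3, 2]
Then reverse, serve above (ascending): [6, 7, 8]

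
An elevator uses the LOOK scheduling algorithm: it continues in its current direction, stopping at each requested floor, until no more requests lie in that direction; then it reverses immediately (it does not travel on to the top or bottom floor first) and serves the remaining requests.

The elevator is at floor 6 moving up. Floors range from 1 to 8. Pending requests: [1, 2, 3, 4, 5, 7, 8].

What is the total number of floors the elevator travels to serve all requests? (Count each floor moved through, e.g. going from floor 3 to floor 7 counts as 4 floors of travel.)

Start at floor 6 moving up, LOOK stop order: [7, 8, 5, 4, 3, 2, 1]
  6 → 7: |7-6| = 1, total = 1
  7 → 8: |8-7| = 1, total = 2
  8 → 5: |5-8| = 3, total = 5
  5 → 4: |4-5| = 1, total = 6
  4 → 3: |3-4| = 1, total = 7
  3 → 2: |2-3| = 1, total = 8
  2 → 1: |1-2| = 1, total = 9

Answer: 9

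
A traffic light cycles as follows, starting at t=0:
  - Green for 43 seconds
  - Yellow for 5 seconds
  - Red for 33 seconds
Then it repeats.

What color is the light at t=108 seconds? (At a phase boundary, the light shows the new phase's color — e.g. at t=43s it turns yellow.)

Cycle length = 43 + 5 + 33 = 81s
t = 108, phase_t = 108 mod 81 = 27
27 < 43 (green end) → GREEN

Answer: green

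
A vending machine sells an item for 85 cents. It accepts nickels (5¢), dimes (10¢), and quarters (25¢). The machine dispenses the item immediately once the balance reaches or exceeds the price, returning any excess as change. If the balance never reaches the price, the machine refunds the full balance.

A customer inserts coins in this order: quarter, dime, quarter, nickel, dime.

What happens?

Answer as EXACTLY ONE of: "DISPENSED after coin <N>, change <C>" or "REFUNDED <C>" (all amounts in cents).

Price: 85¢
Coin 1 (quarter, 25¢): balance = 25¢
Coin 2 (dime, 10¢): balance = 35¢
Coin 3 (quarter, 25¢): balance = 60¢
Coin 4 (nickel, 5¢): balance = 65¢
Coin 5 (dime, 10¢): balance = 75¢
All coins inserted, balance 75¢ < price 85¢ → REFUND 75¢

Answer: REFUNDED 75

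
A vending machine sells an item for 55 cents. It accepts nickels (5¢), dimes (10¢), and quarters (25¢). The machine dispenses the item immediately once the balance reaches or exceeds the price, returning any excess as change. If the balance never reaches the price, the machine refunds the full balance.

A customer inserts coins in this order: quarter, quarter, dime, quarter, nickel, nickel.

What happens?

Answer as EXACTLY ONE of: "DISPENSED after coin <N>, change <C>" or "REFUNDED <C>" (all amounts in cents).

Price: 55¢
Coin 1 (quarter, 25¢): balance = 25¢
Coin 2 (quarter, 25¢): balance = 50¢
Coin 3 (dime, 10¢): balance = 60¢
  → balance >= price → DISPENSE, change = 60 - 55 = 5¢

Answer: DISPENSED after coin 3, change 5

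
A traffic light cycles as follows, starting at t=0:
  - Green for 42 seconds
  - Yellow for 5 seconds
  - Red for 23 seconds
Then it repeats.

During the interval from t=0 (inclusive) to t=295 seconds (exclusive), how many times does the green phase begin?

Cycle = 42+5+23 = 70s
green phase starts at t = k*70 + 0 for k=0,1,2,...
Need k*70+0 < 295 → k < 4.214
k ∈ {0, ..., 4} → 5 starts

Answer: 5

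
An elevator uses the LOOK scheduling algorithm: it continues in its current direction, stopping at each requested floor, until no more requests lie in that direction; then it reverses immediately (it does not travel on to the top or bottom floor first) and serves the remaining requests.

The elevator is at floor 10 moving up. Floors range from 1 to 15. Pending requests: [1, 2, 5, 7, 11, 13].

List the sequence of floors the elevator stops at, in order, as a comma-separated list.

Answer: 11, 13, 7, 5, 2, 1

Derivation:
Current: 10, moving UP
Serve above first (ascending): [11, 13]
Then reverse, serve below (descending): [7, 5, 2, 1]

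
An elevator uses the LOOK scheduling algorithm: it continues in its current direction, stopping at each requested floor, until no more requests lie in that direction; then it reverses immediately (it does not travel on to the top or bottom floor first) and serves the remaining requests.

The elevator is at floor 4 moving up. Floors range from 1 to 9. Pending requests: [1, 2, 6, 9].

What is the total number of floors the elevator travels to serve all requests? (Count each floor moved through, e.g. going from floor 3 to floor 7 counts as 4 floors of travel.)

Start at floor 4 moving up, LOOK stop order: [6, 9, 2, 1]
  4 → 6: |6-4| = 2, total = 2
  6 → 9: |9-6| = 3, total = 5
  9 → 2: |2-9| = 7, total = 12
  2 → 1: |1-2| = 1, total = 13

Answer: 13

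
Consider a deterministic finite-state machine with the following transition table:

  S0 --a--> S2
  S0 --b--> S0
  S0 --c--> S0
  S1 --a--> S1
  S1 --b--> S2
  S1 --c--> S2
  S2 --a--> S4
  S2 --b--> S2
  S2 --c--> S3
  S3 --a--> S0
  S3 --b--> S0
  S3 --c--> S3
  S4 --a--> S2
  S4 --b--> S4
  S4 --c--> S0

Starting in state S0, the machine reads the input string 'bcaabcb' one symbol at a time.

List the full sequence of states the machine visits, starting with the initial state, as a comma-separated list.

Start: S0
  read 'b': S0 --b--> S0
  read 'c': S0 --c--> S0
  read 'a': S0 --a--> S2
  read 'a': S2 --a--> S4
  read 'b': S4 --b--> S4
  read 'c': S4 --c--> S0
  read 'b': S0 --b--> S0

Answer: S0, S0, S0, S2, S4, S4, S0, S0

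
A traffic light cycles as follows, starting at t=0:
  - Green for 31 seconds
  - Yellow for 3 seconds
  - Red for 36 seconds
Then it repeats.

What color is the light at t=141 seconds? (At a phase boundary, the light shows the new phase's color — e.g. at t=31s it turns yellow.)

Cycle length = 31 + 3 + 36 = 70s
t = 141, phase_t = 141 mod 70 = 1
1 < 31 (green end) → GREEN

Answer: green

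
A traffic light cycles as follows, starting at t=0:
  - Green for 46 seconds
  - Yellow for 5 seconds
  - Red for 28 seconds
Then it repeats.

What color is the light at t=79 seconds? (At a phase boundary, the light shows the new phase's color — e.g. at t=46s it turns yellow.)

Cycle length = 46 + 5 + 28 = 79s
t = 79, phase_t = 79 mod 79 = 0
0 < 46 (green end) → GREEN

Answer: green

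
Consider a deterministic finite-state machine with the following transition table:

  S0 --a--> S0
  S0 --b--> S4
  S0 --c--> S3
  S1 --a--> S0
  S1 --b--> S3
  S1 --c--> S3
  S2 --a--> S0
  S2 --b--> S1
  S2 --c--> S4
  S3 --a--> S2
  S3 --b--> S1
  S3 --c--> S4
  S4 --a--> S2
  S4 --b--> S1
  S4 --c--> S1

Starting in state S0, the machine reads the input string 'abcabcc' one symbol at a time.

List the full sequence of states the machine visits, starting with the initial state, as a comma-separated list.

Answer: S0, S0, S4, S1, S0, S4, S1, S3

Derivation:
Start: S0
  read 'a': S0 --a--> S0
  read 'b': S0 --b--> S4
  read 'c': S4 --c--> S1
  read 'a': S1 --a--> S0
  read 'b': S0 --b--> S4
  read 'c': S4 --c--> S1
  read 'c': S1 --c--> S3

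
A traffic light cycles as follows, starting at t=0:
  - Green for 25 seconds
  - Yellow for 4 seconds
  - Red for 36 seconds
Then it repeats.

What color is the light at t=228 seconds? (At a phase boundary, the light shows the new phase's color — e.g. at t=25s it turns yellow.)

Cycle length = 25 + 4 + 36 = 65s
t = 228, phase_t = 228 mod 65 = 33
33 >= 29 → RED

Answer: red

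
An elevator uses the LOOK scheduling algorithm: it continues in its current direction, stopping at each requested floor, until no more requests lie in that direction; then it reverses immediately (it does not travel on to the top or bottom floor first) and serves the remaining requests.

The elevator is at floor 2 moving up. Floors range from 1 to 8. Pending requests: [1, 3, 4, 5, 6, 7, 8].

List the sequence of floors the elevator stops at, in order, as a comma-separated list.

Current: 2, moving UP
Serve above first (ascending): [3, 4, 5, 6, 7, 8]
Then reverse, serve below (descending): [1]

Answer: 3, 4, 5, 6, 7, 8, 1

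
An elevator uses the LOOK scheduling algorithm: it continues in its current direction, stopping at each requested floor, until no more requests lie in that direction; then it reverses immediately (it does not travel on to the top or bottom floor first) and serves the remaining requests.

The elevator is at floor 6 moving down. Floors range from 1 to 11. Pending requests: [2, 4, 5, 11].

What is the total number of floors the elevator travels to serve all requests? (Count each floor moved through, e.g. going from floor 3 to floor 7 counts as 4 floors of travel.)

Start at floor 6 moving down, LOOK stop order: [5, 4, 2, 11]
  6 → 5: |5-6| = 1, total = 1
  5 → 4: |4-5| = 1, total = 2
  4 → 2: |2-4| = 2, total = 4
  2 → 11: |11-2| = 9, total = 13

Answer: 13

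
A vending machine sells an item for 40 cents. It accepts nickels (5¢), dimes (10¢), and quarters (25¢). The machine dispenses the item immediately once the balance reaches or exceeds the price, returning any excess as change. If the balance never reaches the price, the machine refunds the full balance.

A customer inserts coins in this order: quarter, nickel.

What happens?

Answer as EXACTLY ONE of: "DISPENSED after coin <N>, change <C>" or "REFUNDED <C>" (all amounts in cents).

Price: 40¢
Coin 1 (quarter, 25¢): balance = 25¢
Coin 2 (nickel, 5¢): balance = 30¢
All coins inserted, balance 30¢ < price 40¢ → REFUND 30¢

Answer: REFUNDED 30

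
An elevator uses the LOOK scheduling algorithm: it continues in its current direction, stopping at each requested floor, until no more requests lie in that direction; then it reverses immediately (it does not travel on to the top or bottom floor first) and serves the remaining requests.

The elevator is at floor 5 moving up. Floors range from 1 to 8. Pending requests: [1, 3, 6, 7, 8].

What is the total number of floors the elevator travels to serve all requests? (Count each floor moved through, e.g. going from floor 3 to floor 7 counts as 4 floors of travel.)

Start at floor 5 moving up, LOOK stop order: [6, 7, 8, 3, 1]
  5 → 6: |6-5| = 1, total = 1
  6 → 7: |7-6| = 1, total = 2
  7 → 8: |8-7| = 1, total = 3
  8 → 3: |3-8| = 5, total = 8
  3 → 1: |1-3| = 2, total = 10

Answer: 10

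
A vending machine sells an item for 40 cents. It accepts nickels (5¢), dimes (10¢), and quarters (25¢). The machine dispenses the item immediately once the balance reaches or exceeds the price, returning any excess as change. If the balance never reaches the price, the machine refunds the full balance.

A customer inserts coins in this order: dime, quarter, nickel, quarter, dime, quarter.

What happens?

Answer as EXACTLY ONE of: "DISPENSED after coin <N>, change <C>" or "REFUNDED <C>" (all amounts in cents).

Price: 40¢
Coin 1 (dime, 10¢): balance = 10¢
Coin 2 (quarter, 25¢): balance = 35¢
Coin 3 (nickel, 5¢): balance = 40¢
  → balance >= price → DISPENSE, change = 40 - 40 = 0¢

Answer: DISPENSED after coin 3, change 0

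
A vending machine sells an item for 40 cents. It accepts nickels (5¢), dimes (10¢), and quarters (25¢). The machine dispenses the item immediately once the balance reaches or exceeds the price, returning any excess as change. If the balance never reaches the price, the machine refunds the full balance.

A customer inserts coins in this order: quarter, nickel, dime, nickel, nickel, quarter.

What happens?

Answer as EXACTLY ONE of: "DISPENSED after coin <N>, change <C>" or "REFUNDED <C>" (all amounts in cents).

Answer: DISPENSED after coin 3, change 0

Derivation:
Price: 40¢
Coin 1 (quarter, 25¢): balance = 25¢
Coin 2 (nickel, 5¢): balance = 30¢
Coin 3 (dime, 10¢): balance = 40¢
  → balance >= price → DISPENSE, change = 40 - 40 = 0¢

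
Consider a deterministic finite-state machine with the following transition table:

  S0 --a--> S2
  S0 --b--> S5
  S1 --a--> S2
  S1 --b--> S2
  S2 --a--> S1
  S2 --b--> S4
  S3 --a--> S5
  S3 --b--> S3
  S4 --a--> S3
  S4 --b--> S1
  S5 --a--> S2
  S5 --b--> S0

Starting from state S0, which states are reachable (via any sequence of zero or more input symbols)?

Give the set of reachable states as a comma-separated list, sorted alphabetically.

BFS from S0:
  visit S0: S0--a-->S2 (new), S0--b-->S5 (new)
  visit S2: S2--a-->S1 (new), S2--b-->S4 (new)
  visit S5: S5--a-->S2 (seen), S5--b-->S0 (seen)
  visit S1: S1--a-->S2 (seen), S1--b-->S2 (seen)
  visit S4: S4--a-->S3 (new), S4--b-->S1 (seen)
  visit S3: S3--a-->S5 (seen), S3--b-->S3 (seen)

Answer: S0, S1, S2, S3, S4, S5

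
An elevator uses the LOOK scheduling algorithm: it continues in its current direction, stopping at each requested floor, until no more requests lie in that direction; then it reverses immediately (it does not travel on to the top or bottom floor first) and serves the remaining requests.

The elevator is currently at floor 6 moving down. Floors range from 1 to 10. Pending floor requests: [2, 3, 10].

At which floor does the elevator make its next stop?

Answer: 3

Derivation:
Current floor: 6, direction: down
Requests above: [10]
Requests below: [2, 3]
Moving down and requests lie below → nearest below is max([2, 3]) = 3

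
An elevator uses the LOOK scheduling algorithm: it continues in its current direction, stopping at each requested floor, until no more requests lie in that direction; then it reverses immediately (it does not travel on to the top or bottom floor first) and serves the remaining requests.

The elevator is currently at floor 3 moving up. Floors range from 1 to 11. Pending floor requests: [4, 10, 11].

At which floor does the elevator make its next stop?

Answer: 4

Derivation:
Current floor: 3, direction: up
Requests above: [4, 10, 11]
Requests below: []
Moving up and requests lie above → nearest above is min([4, 10, 11]) = 4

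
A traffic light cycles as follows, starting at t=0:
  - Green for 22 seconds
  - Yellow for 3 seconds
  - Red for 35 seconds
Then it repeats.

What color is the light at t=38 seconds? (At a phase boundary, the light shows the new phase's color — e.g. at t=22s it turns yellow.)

Cycle length = 22 + 3 + 35 = 60s
t = 38, phase_t = 38 mod 60 = 38
38 >= 25 → RED

Answer: red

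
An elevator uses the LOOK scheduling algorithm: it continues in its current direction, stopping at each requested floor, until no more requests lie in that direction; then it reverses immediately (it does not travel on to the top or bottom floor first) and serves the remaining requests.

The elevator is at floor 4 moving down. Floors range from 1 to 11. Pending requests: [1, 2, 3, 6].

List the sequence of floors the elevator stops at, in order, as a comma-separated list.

Answer: 3, 2, 1, 6

Derivation:
Current: 4, moving DOWN
Serve below first (descending): [3, 2, 1]
Then reverse, serve above (ascending): [6]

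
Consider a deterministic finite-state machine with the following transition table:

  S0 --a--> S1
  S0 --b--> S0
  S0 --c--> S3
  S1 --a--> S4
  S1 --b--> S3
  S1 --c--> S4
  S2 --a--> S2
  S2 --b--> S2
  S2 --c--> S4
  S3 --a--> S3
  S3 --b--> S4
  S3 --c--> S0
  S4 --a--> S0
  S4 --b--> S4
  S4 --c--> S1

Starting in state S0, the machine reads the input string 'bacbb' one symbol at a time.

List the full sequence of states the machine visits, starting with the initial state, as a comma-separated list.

Answer: S0, S0, S1, S4, S4, S4

Derivation:
Start: S0
  read 'b': S0 --b--> S0
  read 'a': S0 --a--> S1
  read 'c': S1 --c--> S4
  read 'b': S4 --b--> S4
  read 'b': S4 --b--> S4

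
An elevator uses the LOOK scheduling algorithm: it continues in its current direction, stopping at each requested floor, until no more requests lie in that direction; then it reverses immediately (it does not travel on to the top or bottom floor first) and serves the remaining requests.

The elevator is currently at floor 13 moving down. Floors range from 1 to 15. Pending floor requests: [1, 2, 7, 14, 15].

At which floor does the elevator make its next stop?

Answer: 7

Derivation:
Current floor: 13, direction: down
Requests above: [14, 15]
Requests below: [1, 2, 7]
Moving down and requests lie below → nearest below is max([1, 2, 7]) = 7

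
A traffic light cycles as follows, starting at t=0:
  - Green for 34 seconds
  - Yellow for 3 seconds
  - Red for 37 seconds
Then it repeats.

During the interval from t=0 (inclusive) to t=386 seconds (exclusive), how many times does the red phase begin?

Cycle = 34+3+37 = 74s
red phase starts at t = k*74 + 37 for k=0,1,2,...
Need k*74+37 < 386 → k < 4.716
k ∈ {0, ..., 4} → 5 starts

Answer: 5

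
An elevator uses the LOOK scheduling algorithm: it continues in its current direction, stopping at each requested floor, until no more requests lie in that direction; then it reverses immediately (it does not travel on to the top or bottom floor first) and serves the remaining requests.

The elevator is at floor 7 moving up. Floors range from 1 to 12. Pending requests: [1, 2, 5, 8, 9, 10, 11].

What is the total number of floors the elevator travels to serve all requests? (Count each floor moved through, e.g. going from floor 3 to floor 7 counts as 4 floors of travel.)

Start at floor 7 moving up, LOOK stop order: [8, 9, 10, 11, 5, 2, 1]
  7 → 8: |8-7| = 1, total = 1
  8 → 9: |9-8| = 1, total = 2
  9 → 10: |10-9| = 1, total = 3
  10 → 11: |11-10| = 1, total = 4
  11 → 5: |5-11| = 6, total = 10
  5 → 2: |2-5| = 3, total = 13
  2 → 1: |1-2| = 1, total = 14

Answer: 14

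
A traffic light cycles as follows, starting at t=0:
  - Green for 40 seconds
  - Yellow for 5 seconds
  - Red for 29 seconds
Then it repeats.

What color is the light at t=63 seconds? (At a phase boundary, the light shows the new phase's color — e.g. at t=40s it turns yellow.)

Cycle length = 40 + 5 + 29 = 74s
t = 63, phase_t = 63 mod 74 = 63
63 >= 45 → RED

Answer: red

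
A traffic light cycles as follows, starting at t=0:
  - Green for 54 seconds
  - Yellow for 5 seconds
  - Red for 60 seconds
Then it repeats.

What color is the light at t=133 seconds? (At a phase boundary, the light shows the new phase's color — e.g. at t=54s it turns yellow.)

Cycle length = 54 + 5 + 60 = 119s
t = 133, phase_t = 133 mod 119 = 14
14 < 54 (green end) → GREEN

Answer: green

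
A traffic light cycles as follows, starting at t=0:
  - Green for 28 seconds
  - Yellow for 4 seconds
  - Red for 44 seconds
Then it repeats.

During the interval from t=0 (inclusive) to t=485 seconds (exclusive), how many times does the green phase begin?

Answer: 7

Derivation:
Cycle = 28+4+44 = 76s
green phase starts at t = k*76 + 0 for k=0,1,2,...
Need k*76+0 < 485 → k < 6.382
k ∈ {0, ..., 6} → 7 starts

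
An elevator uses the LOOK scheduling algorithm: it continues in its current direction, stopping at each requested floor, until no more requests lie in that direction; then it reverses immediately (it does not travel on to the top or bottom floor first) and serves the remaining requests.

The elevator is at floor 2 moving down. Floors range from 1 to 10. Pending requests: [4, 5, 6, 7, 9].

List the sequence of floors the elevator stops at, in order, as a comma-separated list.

Current: 2, moving DOWN
Serve below first (descending): []
Then reverse, serve above (ascending): [4, 5, 6, 7, 9]

Answer: 4, 5, 6, 7, 9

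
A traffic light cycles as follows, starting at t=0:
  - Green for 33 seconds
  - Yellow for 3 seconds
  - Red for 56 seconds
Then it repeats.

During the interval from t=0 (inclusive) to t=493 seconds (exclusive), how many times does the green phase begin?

Cycle = 33+3+56 = 92s
green phase starts at t = k*92 + 0 for k=0,1,2,...
Need k*92+0 < 493 → k < 5.359
k ∈ {0, ..., 5} → 6 starts

Answer: 6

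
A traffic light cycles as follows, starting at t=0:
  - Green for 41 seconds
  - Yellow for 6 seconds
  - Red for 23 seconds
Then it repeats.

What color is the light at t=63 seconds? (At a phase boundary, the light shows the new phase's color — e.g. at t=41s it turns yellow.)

Answer: red

Derivation:
Cycle length = 41 + 6 + 23 = 70s
t = 63, phase_t = 63 mod 70 = 63
63 >= 47 → RED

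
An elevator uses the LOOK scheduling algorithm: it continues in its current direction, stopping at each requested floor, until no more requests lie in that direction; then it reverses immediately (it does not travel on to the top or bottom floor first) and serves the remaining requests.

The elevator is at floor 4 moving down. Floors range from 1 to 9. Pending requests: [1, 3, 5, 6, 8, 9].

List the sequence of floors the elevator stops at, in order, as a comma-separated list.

Answer: 3, 1, 5, 6, 8, 9

Derivation:
Current: 4, moving DOWN
Serve below first (descending): [3, 1]
Then reverse, serve above (ascending): [5, 6, 8, 9]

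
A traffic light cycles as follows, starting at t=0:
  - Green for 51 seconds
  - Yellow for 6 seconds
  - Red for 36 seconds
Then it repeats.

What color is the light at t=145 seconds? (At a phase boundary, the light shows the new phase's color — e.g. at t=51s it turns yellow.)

Answer: yellow

Derivation:
Cycle length = 51 + 6 + 36 = 93s
t = 145, phase_t = 145 mod 93 = 52
51 <= 52 < 57 (yellow end) → YELLOW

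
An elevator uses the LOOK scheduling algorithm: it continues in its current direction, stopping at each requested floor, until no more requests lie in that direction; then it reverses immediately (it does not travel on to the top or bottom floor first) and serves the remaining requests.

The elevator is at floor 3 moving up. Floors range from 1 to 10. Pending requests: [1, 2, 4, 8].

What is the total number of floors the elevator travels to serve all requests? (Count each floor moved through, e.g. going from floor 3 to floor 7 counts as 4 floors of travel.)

Answer: 12

Derivation:
Start at floor 3 moving up, LOOK stop order: [4, 8, 2, 1]
  3 → 4: |4-3| = 1, total = 1
  4 → 8: |8-4| = 4, total = 5
  8 → 2: |2-8| = 6, total = 11
  2 → 1: |1-2| = 1, total = 12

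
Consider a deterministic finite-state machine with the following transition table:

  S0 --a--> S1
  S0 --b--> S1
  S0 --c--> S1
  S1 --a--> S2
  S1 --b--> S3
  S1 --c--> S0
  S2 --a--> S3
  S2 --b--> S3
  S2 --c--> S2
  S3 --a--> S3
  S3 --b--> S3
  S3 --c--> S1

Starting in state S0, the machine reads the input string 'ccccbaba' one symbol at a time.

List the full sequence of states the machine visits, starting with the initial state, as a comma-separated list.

Answer: S0, S1, S0, S1, S0, S1, S2, S3, S3

Derivation:
Start: S0
  read 'c': S0 --c--> S1
  read 'c': S1 --c--> S0
  read 'c': S0 --c--> S1
  read 'c': S1 --c--> S0
  read 'b': S0 --b--> S1
  read 'a': S1 --a--> S2
  read 'b': S2 --b--> S3
  read 'a': S3 --a--> S3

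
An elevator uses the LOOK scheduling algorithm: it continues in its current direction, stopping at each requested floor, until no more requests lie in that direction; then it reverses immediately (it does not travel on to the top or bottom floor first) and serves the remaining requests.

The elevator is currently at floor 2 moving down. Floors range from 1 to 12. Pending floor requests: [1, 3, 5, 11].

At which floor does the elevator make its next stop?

Answer: 1

Derivation:
Current floor: 2, direction: down
Requests above: [3, 5, 11]
Requests below: [1]
Moving down and requests lie below → nearest below is max([1]) = 1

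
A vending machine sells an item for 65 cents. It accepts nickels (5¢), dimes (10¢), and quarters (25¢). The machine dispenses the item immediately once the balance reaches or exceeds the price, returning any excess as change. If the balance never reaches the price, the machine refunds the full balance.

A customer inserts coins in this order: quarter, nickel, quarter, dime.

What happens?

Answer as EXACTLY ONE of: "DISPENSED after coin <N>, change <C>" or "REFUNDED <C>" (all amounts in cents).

Price: 65¢
Coin 1 (quarter, 25¢): balance = 25¢
Coin 2 (nickel, 5¢): balance = 30¢
Coin 3 (quarter, 25¢): balance = 55¢
Coin 4 (dime, 10¢): balance = 65¢
  → balance >= price → DISPENSE, change = 65 - 65 = 0¢

Answer: DISPENSED after coin 4, change 0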